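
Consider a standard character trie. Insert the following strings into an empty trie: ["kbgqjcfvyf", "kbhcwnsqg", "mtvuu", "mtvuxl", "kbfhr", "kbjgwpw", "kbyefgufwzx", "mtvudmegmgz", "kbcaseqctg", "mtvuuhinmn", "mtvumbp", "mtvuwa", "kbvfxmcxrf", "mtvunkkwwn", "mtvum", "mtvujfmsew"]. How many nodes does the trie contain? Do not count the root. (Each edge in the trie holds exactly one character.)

Trace insertions, counting only characters that open a new branch:
  "kbgqjcfvyf" → 10 new (k, b, g, q, j, c, f, v, y, f)
  "kbhcwnsqg" → prefix "kb" already present; 7 new (h, c, w, n, s, q, g)
  "mtvuu" → 5 new (m, t, v, u, u)
  "mtvuxl" → prefix "mtvu" already present; 2 new (x, l)
  "kbfhr" → prefix "kb" already present; 3 new (f, h, r)
  "kbjgwpw" → prefix "kb" already present; 5 new (j, g, w, p, w)
  "kbyefgufwzx" → prefix "kb" already present; 9 new (y, e, f, g, u, f, w, z, x)
  "mtvudmegmgz" → prefix "mtvu" already present; 7 new (d, m, e, g, m, g, z)
  "kbcaseqctg" → prefix "kb" already present; 8 new (c, a, s, e, q, c, t, g)
  "mtvuuhinmn" → prefix "mtvuu" already present; 5 new (h, i, n, m, n)
  "mtvumbp" → prefix "mtvu" already present; 3 new (m, b, p)
  "mtvuwa" → prefix "mtvu" already present; 2 new (w, a)
  "kbvfxmcxrf" → prefix "kb" already present; 8 new (v, f, x, m, c, x, r, f)
  "mtvunkkwwn" → prefix "mtvu" already present; 6 new (n, k, k, w, w, n)
  "mtvum" → prefix "mtvum" already present; 0 new (none)
  "mtvujfmsew" → prefix "mtvu" already present; 6 new (j, f, m, s, e, w)
Total nodes = 10 + 7 + 5 + 2 + 3 + 5 + 9 + 7 + 8 + 5 + 3 + 2 + 8 + 6 + 0 + 6 = 86

86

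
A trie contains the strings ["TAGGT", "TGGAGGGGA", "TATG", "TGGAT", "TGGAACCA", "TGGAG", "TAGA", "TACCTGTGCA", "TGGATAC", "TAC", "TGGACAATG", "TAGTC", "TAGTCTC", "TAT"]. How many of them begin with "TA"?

8

Traverse to the node for "TA", then collect every word in that subtree.
Words under "TA": TAC, TACCTGTGCA, TAGA, TAGGT, TAGTC, TAGTCTC, TAT, TATG
Count: 8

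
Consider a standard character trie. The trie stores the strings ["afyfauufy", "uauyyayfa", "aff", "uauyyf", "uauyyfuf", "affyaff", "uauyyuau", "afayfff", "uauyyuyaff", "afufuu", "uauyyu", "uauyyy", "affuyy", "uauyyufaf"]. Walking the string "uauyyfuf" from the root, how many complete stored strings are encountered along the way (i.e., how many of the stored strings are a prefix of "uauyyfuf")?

2

Check each prefix of "uauyyfuf" against the stored set — each match is an end-marker on the path.
Prefixes of the query that are stored words: "uauyyf", "uauyyfuf"
Count: 2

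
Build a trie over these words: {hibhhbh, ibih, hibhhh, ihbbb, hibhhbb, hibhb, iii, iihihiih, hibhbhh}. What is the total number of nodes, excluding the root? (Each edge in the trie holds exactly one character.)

28

Count nodes per top-level branch (shared prefixes stored once):
  'h'-branch (hibhb, hibhbhh, hibhhbb, hibhhbh, hibhhh): 12 nodes
  'i'-branch (ibih, ihbbb, iihihiih, iii): 16 nodes
Sum: 28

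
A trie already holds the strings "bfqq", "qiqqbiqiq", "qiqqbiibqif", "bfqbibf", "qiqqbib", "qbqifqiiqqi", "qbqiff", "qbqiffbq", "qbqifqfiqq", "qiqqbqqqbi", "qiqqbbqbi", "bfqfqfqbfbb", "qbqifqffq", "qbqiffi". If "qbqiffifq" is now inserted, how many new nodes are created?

2

The longest prefix of "qbqiffifq" already in the trie is "qbqiffi" (length 7).
Each of the 2 remaining characters creates one node.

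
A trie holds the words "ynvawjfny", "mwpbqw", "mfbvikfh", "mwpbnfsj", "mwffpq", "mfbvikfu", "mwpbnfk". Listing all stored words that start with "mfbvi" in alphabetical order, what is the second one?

Filter for "mfbvi…" and sort: "mfbvikfh", "mfbvikfu"
The 2nd is mfbvikfu.

mfbvikfu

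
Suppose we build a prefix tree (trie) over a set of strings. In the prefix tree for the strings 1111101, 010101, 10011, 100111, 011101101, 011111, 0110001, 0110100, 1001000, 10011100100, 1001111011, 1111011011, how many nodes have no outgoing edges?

Leaves are exactly the stored words that no other stored word extends.
Those words: "010101", "0110001", "0110100", "011101101", "011111", "1001000", "10011100100", "1001111011", "1111011011", "1111101"
Leaf count: 10

10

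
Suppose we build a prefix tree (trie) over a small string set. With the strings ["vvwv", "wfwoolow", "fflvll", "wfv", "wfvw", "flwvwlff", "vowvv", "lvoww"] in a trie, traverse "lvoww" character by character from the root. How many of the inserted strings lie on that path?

1

Walk "lvoww" from the root; an end-of-word marker is hit whenever a stored word is a prefix of "lvoww".
Prefixes of the query that are stored words: "lvoww"
Count: 1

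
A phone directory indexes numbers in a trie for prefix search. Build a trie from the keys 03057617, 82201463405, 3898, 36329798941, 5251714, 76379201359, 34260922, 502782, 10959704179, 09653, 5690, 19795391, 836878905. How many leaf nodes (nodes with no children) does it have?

Leaves are exactly the stored words that no other stored word extends.
Those words: "03057617", "09653", "10959704179", "19795391", "34260922", "36329798941", "3898", "502782", "5251714", "5690", "76379201359", "82201463405", "836878905"
Leaf count: 13

13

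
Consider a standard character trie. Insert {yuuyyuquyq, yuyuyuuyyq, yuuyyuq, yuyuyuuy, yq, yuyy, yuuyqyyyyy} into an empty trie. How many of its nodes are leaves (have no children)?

A leaf is a node with no children — equivalently, the end of a word that is not a proper prefix of any other stored word.
Those words: "yq", "yuuyqyyyyy", "yuuyyuquyq", "yuyuyuuyyq", "yuyy"
Leaf count: 5

5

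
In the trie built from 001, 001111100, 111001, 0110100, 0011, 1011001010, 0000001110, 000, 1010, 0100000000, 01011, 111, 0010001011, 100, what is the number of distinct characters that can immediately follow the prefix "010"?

2

Follow the path "010" to its node, then look at its outgoing edges.
Characters that immediately follow "010" among the stored strings: {0, 1}.
That node has 2 child edges.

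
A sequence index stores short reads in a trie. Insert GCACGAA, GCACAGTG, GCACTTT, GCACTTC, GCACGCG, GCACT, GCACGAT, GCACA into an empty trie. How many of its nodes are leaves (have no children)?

6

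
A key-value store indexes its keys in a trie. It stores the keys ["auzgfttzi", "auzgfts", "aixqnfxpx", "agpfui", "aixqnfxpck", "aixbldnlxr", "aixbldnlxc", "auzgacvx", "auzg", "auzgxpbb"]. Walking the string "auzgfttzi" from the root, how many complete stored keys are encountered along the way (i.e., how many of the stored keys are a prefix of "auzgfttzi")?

Check each prefix of "auzgfttzi" against the stored set — each match is an end-marker on the path.
Prefixes of the query that are stored words: "auzg", "auzgfttzi"
Count: 2

2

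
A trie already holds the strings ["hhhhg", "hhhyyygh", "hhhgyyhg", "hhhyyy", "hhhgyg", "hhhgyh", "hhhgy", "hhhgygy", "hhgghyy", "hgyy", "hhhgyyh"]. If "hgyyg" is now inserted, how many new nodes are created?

1

Walking "hgyyg" from the root, the first 4 characters ("hgyy") follow existing edges; "g" is the first miss.
New nodes needed: |"hgyyg"| − 4 = 5 − 4 = 1.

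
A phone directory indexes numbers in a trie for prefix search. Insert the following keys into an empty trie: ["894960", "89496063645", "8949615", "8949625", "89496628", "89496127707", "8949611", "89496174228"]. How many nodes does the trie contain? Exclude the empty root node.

Trie structure (* marks end of a word):
(root)
└─ 8
   └─ 9
      └─ 4
         └─ 9
            └─ 6
               ├─ 0 *
               │  └─ 6
               │     └─ 3
               │        └─ 6
               │           └─ 4
               │              └─ 5 *
               ├─ 1
               │  ├─ 1 *
               │  ├─ 2
               │  │  └─ 7
               │  │     └─ 7
               │  │        └─ 0
               │  │           └─ 7 *
               │  ├─ 5 *
               │  └─ 7
               │     └─ 4
               │        └─ 2
               │           └─ 2
               │              └─ 8 *
               ├─ 2
               │  └─ 5 *
               └─ 6
                  └─ 2
                     └─ 8 *
Counting every labelled node above: 29.

29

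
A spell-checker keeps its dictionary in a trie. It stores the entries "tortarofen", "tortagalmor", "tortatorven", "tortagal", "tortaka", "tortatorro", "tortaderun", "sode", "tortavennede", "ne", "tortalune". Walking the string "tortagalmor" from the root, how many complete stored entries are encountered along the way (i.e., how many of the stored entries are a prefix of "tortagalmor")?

2

Walk "tortagalmor" from the root; an end-of-word marker is hit whenever a stored word is a prefix of "tortagalmor".
Prefixes of the query that are stored words: "tortagal", "tortagalmor"
Count: 2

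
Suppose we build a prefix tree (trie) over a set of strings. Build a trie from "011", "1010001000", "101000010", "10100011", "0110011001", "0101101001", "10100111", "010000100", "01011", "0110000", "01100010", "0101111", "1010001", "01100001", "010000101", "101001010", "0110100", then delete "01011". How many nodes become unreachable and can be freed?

0

Walk "01011" from the leaf back toward the root, removing each node that no remaining word uses.
Every node on "01011" is still needed (e.g. by "0101101001"), so nothing is freed.
Nodes removed: 0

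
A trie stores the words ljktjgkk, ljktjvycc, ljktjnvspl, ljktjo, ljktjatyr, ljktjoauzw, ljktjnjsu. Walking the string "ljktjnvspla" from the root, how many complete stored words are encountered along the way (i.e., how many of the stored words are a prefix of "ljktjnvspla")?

Traverse "ljktjnvspla" character by character; count nodes along the way that are marked as word ends.
Prefixes of the query that are stored words: "ljktjnvspl"
Count: 1

1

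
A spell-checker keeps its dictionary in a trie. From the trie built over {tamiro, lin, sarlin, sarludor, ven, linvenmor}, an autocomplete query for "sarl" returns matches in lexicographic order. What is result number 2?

sarludor

DFS of the "sarl" subtree visits, in order: "sarlin", "sarludor"
The 2nd is sarludor.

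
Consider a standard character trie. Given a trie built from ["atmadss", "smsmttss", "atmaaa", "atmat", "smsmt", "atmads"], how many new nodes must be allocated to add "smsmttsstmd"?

3

"smsmttss" is already a path in the trie; the remaining "tmd" must be added.
New nodes needed: |"smsmttsstmd"| − 8 = 11 − 8 = 3.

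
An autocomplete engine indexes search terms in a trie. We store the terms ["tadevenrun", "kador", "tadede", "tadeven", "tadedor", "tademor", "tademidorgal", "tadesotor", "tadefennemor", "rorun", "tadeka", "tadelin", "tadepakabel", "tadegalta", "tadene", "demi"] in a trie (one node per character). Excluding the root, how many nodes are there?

For each word, the new-node count is its length minus the longest prefix already in the trie:
  "tadevenrun" → 10 new (t, a, d, e, v, e, n, r, u, n)
  "kador" → 5 new (k, a, d, o, r)
  "tadede" → prefix "tade" already present; 2 new (d, e)
  "tadeven" → prefix "tadeven" already present; 0 new (none)
  "tadedor" → prefix "taded" already present; 2 new (o, r)
  "tademor" → prefix "tade" already present; 3 new (m, o, r)
  "tademidorgal" → prefix "tadem" already present; 7 new (i, d, o, r, g, a, l)
  "tadesotor" → prefix "tade" already present; 5 new (s, o, t, o, r)
  "tadefennemor" → prefix "tade" already present; 8 new (f, e, n, n, e, m, o, r)
  "rorun" → 5 new (r, o, r, u, n)
  "tadeka" → prefix "tade" already present; 2 new (k, a)
  "tadelin" → prefix "tade" already present; 3 new (l, i, n)
  "tadepakabel" → prefix "tade" already present; 7 new (p, a, k, a, b, e, l)
  "tadegalta" → prefix "tade" already present; 5 new (g, a, l, t, a)
  "tadene" → prefix "tade" already present; 2 new (n, e)
  "demi" → 4 new (d, e, m, i)
Total nodes = 10 + 5 + 2 + 0 + 2 + 3 + 7 + 5 + 8 + 5 + 2 + 3 + 7 + 5 + 2 + 4 = 70

70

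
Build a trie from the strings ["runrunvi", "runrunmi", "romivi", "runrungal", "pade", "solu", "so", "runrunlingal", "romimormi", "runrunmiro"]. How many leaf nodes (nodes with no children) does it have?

A leaf is a node with no children — equivalently, the end of a word that is not a proper prefix of any other stored word.
Those words: "pade", "romimormi", "romivi", "runrungal", "runrunlingal", "runrunmiro", "runrunvi", "solu"
Leaf count: 8

8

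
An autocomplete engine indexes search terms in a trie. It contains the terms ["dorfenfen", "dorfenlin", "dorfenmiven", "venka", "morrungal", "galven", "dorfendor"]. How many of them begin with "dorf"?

4

Traverse to the node for "dorf", then collect every word in that subtree.
Matches: "dorfendor", "dorfenfen", "dorfenlin", "dorfenmiven"
Count: 4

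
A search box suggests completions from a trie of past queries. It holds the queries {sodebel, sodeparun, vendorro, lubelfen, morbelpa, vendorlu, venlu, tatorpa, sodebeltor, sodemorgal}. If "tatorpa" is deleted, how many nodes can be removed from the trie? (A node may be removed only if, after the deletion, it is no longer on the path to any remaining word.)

7

Walk "tatorpa" from the leaf back toward the root, removing each node that no remaining word uses.
No other word shares any prefix with "tatorpa", so all 7 of its nodes go.
Nodes removed: 7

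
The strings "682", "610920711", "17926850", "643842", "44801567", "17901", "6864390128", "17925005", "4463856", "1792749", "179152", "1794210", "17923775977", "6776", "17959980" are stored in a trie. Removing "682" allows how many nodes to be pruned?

1

Walk "682" from the leaf back toward the root, removing each node that no remaining word uses.
The suffix "2" (1 node) is used only by "682"; the node for "68" still has the child "6", so pruning stops there.
Nodes removed: 1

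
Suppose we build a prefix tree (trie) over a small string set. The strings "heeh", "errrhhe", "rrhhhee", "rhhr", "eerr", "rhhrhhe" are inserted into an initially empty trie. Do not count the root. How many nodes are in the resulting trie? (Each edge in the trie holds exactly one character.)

Insert word by word; a character creates a node only if that edge doesn't already exist:
  "heeh" → 4 new (h, e, e, h)
  "errrhhe" → 7 new (e, r, r, r, h, h, e)
  "rrhhhee" → 7 new (r, r, h, h, h, e, e)
  "rhhr" → prefix "r" already present; 3 new (h, h, r)
  "eerr" → prefix "e" already present; 3 new (e, r, r)
  "rhhrhhe" → prefix "rhhr" already present; 3 new (h, h, e)
Total nodes = 4 + 7 + 7 + 3 + 3 + 3 = 27

27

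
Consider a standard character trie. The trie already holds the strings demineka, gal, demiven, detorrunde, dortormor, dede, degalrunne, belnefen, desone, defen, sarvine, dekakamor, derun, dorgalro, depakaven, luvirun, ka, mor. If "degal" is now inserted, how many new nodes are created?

0

Every character of "degal" already lies on an existing path (it is a prefix of some stored word).
No new nodes are needed: 0.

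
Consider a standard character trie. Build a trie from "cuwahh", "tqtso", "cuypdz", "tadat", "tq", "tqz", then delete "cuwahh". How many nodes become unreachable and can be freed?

A node on "cuwahh"'s path can go only if nothing else ends at it or branches off below it.
The suffix "wahh" (4 nodes) is used only by "cuwahh"; the node for "cu" still has the child "y", so pruning stops there.
Nodes removed: 4

4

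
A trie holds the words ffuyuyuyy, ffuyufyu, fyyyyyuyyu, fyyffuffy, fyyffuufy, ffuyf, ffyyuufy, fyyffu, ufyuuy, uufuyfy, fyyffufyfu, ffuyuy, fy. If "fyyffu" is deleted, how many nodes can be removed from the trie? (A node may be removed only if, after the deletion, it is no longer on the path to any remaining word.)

After clearing the end-marker at "fyyffu", prune upward until reaching a node still needed by another word.
Every node on "fyyffu" is still needed (e.g. by "fyyffuffy"), so nothing is freed.
Nodes removed: 0

0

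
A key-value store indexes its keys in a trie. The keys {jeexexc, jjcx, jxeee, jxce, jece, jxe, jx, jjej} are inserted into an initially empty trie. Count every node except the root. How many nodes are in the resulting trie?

Count nodes per top-level branch (shared prefixes stored once):
  'j'-branch (jece, jeexexc, jjcx, jjej, jx, jxce, jxe, jxeee): 20 nodes
Sum: 20

20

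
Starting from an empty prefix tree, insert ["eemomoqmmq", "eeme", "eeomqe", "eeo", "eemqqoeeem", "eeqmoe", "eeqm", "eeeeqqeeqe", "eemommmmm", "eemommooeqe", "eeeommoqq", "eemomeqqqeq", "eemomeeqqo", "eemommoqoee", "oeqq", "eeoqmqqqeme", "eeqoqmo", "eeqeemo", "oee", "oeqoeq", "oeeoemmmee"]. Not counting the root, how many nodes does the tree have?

94

Trace insertions, counting only characters that open a new branch:
  "eemomoqmmq" → 10 new (e, e, m, o, m, o, q, m, m, q)
  "eeme" → prefix "eem" already present; 1 new (e)
  "eeomqe" → prefix "ee" already present; 4 new (o, m, q, e)
  "eeo" → prefix "eeo" already present; 0 new (none)
  "eemqqoeeem" → prefix "eem" already present; 7 new (q, q, o, e, e, e, m)
  "eeqmoe" → prefix "ee" already present; 4 new (q, m, o, e)
  "eeqm" → prefix "eeqm" already present; 0 new (none)
  "eeeeqqeeqe" → prefix "ee" already present; 8 new (e, e, q, q, e, e, q, e)
  "eemommmmm" → prefix "eemom" already present; 4 new (m, m, m, m)
  "eemommooeqe" → prefix "eemomm" already present; 5 new (o, o, e, q, e)
  "eeeommoqq" → prefix "eee" already present; 6 new (o, m, m, o, q, q)
  "eemomeqqqeq" → prefix "eemom" already present; 6 new (e, q, q, q, e, q)
  "eemomeeqqo" → prefix "eemome" already present; 4 new (e, q, q, o)
  "eemommoqoee" → prefix "eemommo" already present; 4 new (q, o, e, e)
  "oeqq" → 4 new (o, e, q, q)
  "eeoqmqqqeme" → prefix "eeo" already present; 8 new (q, m, q, q, q, e, m, e)
  "eeqoqmo" → prefix "eeq" already present; 4 new (o, q, m, o)
  "eeqeemo" → prefix "eeq" already present; 4 new (e, e, m, o)
  "oee" → prefix "oe" already present; 1 new (e)
  "oeqoeq" → prefix "oeq" already present; 3 new (o, e, q)
  "oeeoemmmee" → prefix "oee" already present; 7 new (o, e, m, m, m, e, e)
Total nodes = 10 + 1 + 4 + 0 + 7 + 4 + 0 + 8 + 4 + 5 + 6 + 6 + 4 + 4 + 4 + 8 + 4 + 4 + 1 + 3 + 7 = 94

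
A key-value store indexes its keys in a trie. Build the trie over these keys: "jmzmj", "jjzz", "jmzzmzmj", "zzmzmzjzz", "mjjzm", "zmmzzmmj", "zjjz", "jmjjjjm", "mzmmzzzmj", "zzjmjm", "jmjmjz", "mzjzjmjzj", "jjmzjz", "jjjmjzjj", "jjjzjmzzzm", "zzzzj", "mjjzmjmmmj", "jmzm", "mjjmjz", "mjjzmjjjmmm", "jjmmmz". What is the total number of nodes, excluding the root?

Count nodes per top-level branch (shared prefixes stored once):
  'j'-branch (jjjmjzjj, jjjzjmzzzm, jjmmmz, jjmzjz, jjzz, jmjjjjm, jmjmjz, jmzm, jmzmj, jmzzmzmj): 41 nodes
  'm'-branch (mjjmjz, mjjzm, mjjzmjjjmmm, mjjzmjmmmj, mzjzjmjzj, mzmmzzzmj): 33 nodes
  'z'-branch (zjjz, zmmzzmmj, zzjmjm, zzmzmzjzz, zzzzj): 26 nodes
Sum: 100

100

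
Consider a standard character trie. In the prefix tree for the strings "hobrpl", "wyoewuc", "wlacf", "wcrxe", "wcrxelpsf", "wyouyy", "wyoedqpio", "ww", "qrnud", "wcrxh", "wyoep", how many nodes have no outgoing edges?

10

A leaf is a node with no children — equivalently, the end of a word that is not a proper prefix of any other stored word.
Those words: "hobrpl", "qrnud", "wcrxelpsf", "wcrxh", "wlacf", "ww", "wyoedqpio", "wyoep", "wyoewuc", "wyouyy"
Leaf count: 10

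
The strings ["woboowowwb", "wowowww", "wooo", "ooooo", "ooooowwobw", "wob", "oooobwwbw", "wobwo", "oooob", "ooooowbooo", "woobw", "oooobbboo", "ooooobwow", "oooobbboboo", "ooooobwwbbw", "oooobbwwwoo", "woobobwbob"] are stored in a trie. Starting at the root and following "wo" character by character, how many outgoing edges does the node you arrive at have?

The children of the "wo" node are the distinct next characters among strings starting with "wo".
Distinct next characters after "wo": b, o, w.
That node has 3 child edges.

3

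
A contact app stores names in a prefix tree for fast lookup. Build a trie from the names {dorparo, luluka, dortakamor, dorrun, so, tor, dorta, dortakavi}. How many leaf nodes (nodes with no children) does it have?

A leaf is a node with no children — equivalently, the end of a word that is not a proper prefix of any other stored word.
Those words: "dorparo", "dorrun", "dortakamor", "dortakavi", "luluka", "so", "tor"
Leaf count: 7

7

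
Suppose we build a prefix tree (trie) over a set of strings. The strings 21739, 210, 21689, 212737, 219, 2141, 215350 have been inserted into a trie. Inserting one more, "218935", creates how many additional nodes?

4

The longest prefix of "218935" already in the trie is "21" (length 2).
So 6 − 2 = 4 new nodes.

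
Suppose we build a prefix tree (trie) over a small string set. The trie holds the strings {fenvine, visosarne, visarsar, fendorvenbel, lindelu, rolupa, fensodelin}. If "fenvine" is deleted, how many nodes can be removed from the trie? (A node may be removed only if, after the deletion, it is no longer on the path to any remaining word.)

4

After clearing the end-marker at "fenvine", prune upward until reaching a node still needed by another word.
The suffix "vine" (4 nodes) is used only by "fenvine"; the node for "fen" still has the child "d", so pruning stops there.
Nodes removed: 4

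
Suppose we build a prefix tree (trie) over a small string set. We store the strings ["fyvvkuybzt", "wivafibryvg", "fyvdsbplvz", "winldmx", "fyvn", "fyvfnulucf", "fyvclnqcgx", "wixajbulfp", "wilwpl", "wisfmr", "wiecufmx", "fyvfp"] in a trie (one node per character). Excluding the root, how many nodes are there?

For each word, the new-node count is its length minus the longest prefix already in the trie:
  "fyvvkuybzt" → 10 new (f, y, v, v, k, u, y, b, z, t)
  "wivafibryvg" → 11 new (w, i, v, a, f, i, b, r, y, v, g)
  "fyvdsbplvz" → prefix "fyv" already present; 7 new (d, s, b, p, l, v, z)
  "winldmx" → prefix "wi" already present; 5 new (n, l, d, m, x)
  "fyvn" → prefix "fyv" already present; 1 new (n)
  "fyvfnulucf" → prefix "fyv" already present; 7 new (f, n, u, l, u, c, f)
  "fyvclnqcgx" → prefix "fyv" already present; 7 new (c, l, n, q, c, g, x)
  "wixajbulfp" → prefix "wi" already present; 8 new (x, a, j, b, u, l, f, p)
  "wilwpl" → prefix "wi" already present; 4 new (l, w, p, l)
  "wisfmr" → prefix "wi" already present; 4 new (s, f, m, r)
  "wiecufmx" → prefix "wi" already present; 6 new (e, c, u, f, m, x)
  "fyvfp" → prefix "fyvf" already present; 1 new (p)
Total nodes = 10 + 11 + 7 + 5 + 1 + 7 + 7 + 8 + 4 + 4 + 6 + 1 = 71

71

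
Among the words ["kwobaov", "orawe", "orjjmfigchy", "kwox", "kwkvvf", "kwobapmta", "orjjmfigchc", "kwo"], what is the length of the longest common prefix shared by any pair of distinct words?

10

Equivalently: take the maximum, over all pairs, of their longest common prefix length.
"orjjmfigchc" and "orjjmfigchy" agree on "orjjmfigch" (10 characters) before diverging; nothing deeper is shared.
Longest shared-prefix length: 10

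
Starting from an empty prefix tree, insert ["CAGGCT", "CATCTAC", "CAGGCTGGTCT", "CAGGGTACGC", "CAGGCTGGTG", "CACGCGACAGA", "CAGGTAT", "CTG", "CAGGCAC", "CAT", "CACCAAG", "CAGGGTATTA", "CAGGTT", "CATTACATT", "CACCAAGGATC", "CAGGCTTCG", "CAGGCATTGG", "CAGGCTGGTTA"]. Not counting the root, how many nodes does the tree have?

66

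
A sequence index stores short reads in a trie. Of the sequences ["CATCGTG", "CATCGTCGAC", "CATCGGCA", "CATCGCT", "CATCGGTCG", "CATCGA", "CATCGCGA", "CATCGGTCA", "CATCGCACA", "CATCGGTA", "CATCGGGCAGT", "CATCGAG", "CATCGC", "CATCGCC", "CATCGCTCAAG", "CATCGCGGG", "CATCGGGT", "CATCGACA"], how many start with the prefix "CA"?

18

Filter for entries beginning with "CA":
Matches: "CATCGA", "CATCGACA", "CATCGAG", "CATCGC", "CATCGCACA", "CATCGCC", "CATCGCGA", "CATCGCGGG", "CATCGCT", "CATCGCTCAAG", "CATCGGCA", "CATCGGGCAGT", "CATCGGGT", "CATCGGTA", "CATCGGTCA", "CATCGGTCG", "CATCGTCGAC", "CATCGTG"
Count: 18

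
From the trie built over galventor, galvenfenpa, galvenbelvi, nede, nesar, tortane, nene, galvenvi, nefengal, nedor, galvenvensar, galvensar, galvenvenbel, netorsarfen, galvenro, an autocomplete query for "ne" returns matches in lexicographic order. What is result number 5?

nesar

Words with prefix "ne", in lexicographic order: "nede", "nedor", "nefengal", "nene", "nesar", "netorsarfen"
Position 5: nesar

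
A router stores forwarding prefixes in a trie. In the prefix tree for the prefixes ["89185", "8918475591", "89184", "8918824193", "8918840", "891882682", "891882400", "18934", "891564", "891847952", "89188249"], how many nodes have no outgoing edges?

A leaf is a node with no children — equivalently, the end of a word that is not a proper prefix of any other stored word.
Those words: "18934", "891564", "8918475591", "891847952", "89185", "891882400", "8918824193", "89188249", "891882682", "8918840"
Leaf count: 10

10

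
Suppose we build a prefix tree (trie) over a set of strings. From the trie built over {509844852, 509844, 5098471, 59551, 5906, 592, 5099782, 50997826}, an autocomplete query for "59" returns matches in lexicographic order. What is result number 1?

Filter for "59…" and sort: "5906", "592", "59551"
The 1st is 5906.

5906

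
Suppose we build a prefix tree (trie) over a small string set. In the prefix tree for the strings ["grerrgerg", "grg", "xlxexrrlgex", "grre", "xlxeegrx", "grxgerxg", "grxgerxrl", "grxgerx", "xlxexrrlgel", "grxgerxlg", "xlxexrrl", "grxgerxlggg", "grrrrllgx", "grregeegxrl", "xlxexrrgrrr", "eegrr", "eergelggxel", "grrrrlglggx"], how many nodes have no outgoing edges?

Leaves are exactly the stored words that no other stored word extends.
Those words: "eegrr", "eergelggxel", "grerrgerg", "grg", "grregeegxrl", "grrrrlglggx", "grrrrllgx", "grxgerxg", "grxgerxlggg", "grxgerxrl", "xlxeegrx", "xlxexrrgrrr", "xlxexrrlgel", "xlxexrrlgex"
Leaf count: 14

14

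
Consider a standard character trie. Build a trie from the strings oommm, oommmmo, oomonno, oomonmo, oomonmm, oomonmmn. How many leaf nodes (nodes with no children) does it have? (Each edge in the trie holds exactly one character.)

Leaves are exactly the stored words that no other stored word extends.
Those words: "oommmmo", "oomonmmn", "oomonmo", "oomonno"
Leaf count: 4

4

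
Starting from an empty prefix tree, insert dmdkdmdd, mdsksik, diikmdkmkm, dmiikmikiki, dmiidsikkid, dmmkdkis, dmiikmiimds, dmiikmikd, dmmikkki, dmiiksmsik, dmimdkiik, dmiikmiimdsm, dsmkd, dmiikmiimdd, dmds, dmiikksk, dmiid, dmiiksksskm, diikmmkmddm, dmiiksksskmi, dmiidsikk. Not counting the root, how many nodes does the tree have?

Count nodes per top-level branch (shared prefixes stored once):
  'd'-branch (diikmdkmkm, diikmmkmddm, dmdkdmdd, dmds, dmiid, dmiidsikk, dmiidsikkid, dmiikksk, dmiikmiimdd, dmiikmiimds, dmiikmiimdsm, dmiikmikd, dmiikmikiki, dmiiksksskm, dmiiksksskmi, dmiiksmsik, dmimdkiik, dmmikkki, dmmkdkis, dsmkd): 82 nodes
  'm'-branch (mdsksik): 7 nodes
Sum: 89

89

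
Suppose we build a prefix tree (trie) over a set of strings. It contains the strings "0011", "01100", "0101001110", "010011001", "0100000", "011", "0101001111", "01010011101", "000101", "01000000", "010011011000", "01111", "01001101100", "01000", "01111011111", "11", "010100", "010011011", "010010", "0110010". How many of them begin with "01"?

17

Walk to "01"; the words in its subtree are exactly those with that prefix.
Words under "01": 01000, 0100000, 01000000, 010010, 010011001, 010011011, 01001101100, 010011011000, 010100, 0101001110, 01010011101, 0101001111, 011, 01100, 0110010, 01111, 01111011111
Count: 17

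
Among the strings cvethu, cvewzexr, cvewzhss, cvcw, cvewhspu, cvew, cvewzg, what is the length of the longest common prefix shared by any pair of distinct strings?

Look for the deepest trie node that still has at least two words in its subtree.
e.g. "cvewzexr" and "cvewzg" share the prefix "cvewz" of length 5; no pair shares a longer one.
Longest shared-prefix length: 5

5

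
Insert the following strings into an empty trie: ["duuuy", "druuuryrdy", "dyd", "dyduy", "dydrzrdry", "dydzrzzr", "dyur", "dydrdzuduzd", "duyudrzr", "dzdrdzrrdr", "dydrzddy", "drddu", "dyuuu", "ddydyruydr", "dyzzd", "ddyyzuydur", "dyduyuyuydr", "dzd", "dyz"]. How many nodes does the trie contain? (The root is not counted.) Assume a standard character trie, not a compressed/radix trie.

Insert word by word; a character creates a node only if that edge doesn't already exist:
  "duuuy" → 5 new (d, u, u, u, y)
  "druuuryrdy" → prefix "d" already present; 9 new (r, u, u, u, r, y, r, d, y)
  "dyd" → prefix "d" already present; 2 new (y, d)
  "dyduy" → prefix "dyd" already present; 2 new (u, y)
  "dydrzrdry" → prefix "dyd" already present; 6 new (r, z, r, d, r, y)
  "dydzrzzr" → prefix "dyd" already present; 5 new (z, r, z, z, r)
  "dyur" → prefix "dy" already present; 2 new (u, r)
  "dydrdzuduzd" → prefix "dydr" already present; 7 new (d, z, u, d, u, z, d)
  "duyudrzr" → prefix "du" already present; 6 new (y, u, d, r, z, r)
  "dzdrdzrrdr" → prefix "d" already present; 9 new (z, d, r, d, z, r, r, d, r)
  "dydrzddy" → prefix "dydrz" already present; 3 new (d, d, y)
  "drddu" → prefix "dr" already present; 3 new (d, d, u)
  "dyuuu" → prefix "dyu" already present; 2 new (u, u)
  "ddydyruydr" → prefix "d" already present; 9 new (d, y, d, y, r, u, y, d, r)
  "dyzzd" → prefix "dy" already present; 3 new (z, z, d)
  "ddyyzuydur" → prefix "ddy" already present; 7 new (y, z, u, y, d, u, r)
  "dyduyuyuydr" → prefix "dyduy" already present; 6 new (u, y, u, y, d, r)
  "dzd" → prefix "dzd" already present; 0 new (none)
  "dyz" → prefix "dyz" already present; 0 new (none)
Total nodes = 5 + 9 + 2 + 2 + 6 + 5 + 2 + 7 + 6 + 9 + 3 + 3 + 2 + 9 + 3 + 7 + 6 + 0 + 0 = 86

86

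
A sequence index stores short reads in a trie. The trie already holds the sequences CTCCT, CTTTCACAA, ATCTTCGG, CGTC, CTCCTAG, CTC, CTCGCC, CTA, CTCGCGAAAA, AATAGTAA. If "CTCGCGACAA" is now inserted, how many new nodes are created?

3

Walking "CTCGCGACAA" from the root, the first 7 characters ("CTCGCGA") follow existing edges; "C" is the first miss.
New nodes needed: |"CTCGCGACAA"| − 7 = 10 − 7 = 3.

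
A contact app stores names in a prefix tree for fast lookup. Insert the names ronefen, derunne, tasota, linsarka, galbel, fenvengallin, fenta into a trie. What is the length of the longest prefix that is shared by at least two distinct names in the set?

3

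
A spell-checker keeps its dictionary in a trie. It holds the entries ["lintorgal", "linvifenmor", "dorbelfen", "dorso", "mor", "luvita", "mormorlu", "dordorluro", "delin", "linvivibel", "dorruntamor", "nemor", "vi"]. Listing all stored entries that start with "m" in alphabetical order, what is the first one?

mor

Words with prefix "m", in lexicographic order: "mor", "mormorlu"
The 1st is mor.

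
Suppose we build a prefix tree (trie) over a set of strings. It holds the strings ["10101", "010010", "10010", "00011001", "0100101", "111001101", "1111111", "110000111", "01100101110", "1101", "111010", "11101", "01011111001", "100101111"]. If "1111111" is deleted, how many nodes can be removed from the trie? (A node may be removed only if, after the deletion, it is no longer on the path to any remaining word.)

Walk "1111111" from the leaf back toward the root, removing each node that no remaining word uses.
The suffix "1111" (4 nodes) is used only by "1111111"; the node for "111" still has the child "0", so pruning stops there.
Nodes removed: 4

4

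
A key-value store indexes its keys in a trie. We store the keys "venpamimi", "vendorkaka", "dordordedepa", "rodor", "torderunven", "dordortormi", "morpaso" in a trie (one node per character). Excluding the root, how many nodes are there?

56

For each word, the new-node count is its length minus the longest prefix already in the trie:
  "venpamimi" → 9 new (v, e, n, p, a, m, i, m, i)
  "vendorkaka" → prefix "ven" already present; 7 new (d, o, r, k, a, k, a)
  "dordordedepa" → 12 new (d, o, r, d, o, r, d, e, d, e, p, a)
  "rodor" → 5 new (r, o, d, o, r)
  "torderunven" → 11 new (t, o, r, d, e, r, u, n, v, e, n)
  "dordortormi" → prefix "dordor" already present; 5 new (t, o, r, m, i)
  "morpaso" → 7 new (m, o, r, p, a, s, o)
Total nodes = 9 + 7 + 12 + 5 + 11 + 5 + 7 = 56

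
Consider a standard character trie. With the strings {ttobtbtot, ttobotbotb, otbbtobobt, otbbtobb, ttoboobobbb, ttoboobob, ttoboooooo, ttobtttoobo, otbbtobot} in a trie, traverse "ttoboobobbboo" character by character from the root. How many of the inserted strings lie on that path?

2

Check each prefix of "ttoboobobbboo" against the stored set — each match is an end-marker on the path.
Prefixes of the query that are stored words: "ttoboobob", "ttoboobobbb"
Count: 2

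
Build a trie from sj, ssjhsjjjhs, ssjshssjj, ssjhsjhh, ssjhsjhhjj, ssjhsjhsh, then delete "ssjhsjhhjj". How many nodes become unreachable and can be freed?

A node on "ssjhsjhhjj"'s path can go only if nothing else ends at it or branches off below it.
The suffix "jj" (2 nodes) is used only by "ssjhsjhhjj"; "ssjhsjhh" is itself a stored word, so pruning stops there.
Nodes removed: 2

2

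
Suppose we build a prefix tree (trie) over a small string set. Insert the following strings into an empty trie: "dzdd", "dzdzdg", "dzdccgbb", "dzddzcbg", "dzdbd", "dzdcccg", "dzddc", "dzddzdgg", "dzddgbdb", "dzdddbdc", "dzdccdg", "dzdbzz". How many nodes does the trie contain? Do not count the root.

36

Count nodes per top-level branch (shared prefixes stored once):
  'd'-branch (dzdbd, dzdbzz, dzdcccg, dzdccdg, dzdccgbb, dzdd, dzddc, dzdddbdc, dzddgbdb, dzddzcbg, dzddzdgg, dzdzdg): 36 nodes
Sum: 36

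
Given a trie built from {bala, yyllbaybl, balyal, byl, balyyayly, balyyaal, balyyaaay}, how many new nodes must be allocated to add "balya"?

0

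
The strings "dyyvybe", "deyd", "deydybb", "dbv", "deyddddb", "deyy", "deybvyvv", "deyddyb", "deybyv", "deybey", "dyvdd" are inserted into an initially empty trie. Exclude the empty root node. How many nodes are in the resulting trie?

Trie structure (* marks end of a word):
(root)
└─ d
   ├─ b
   │  └─ v *
   ├─ e
   │  └─ y
   │     ├─ b
   │     │  ├─ e
   │     │  │  └─ y *
   │     │  ├─ v
   │     │  │  └─ y
   │     │  │     └─ v
   │     │  │        └─ v *
   │     │  └─ y
   │     │     └─ v *
   │     ├─ d *
   │     │  ├─ d
   │     │  │  ├─ d
   │     │  │  │  └─ d
   │     │  │  │     └─ b *
   │     │  │  └─ y
   │     │  │     └─ b *
   │     │  └─ y
   │     │     └─ b
   │     │        └─ b *
   │     └─ y *
   └─ y
      ├─ v
      │  └─ d
      │     └─ d *
      └─ y
         └─ v
            └─ y
               └─ b
                  └─ e *
Counting every labelled node above: 34.

34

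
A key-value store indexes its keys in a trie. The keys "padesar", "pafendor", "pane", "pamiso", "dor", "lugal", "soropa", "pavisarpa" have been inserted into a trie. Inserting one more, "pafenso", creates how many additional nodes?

2

"pafen" is already a path in the trie; the remaining "so" must be added.
Each of the 2 remaining characters creates one node.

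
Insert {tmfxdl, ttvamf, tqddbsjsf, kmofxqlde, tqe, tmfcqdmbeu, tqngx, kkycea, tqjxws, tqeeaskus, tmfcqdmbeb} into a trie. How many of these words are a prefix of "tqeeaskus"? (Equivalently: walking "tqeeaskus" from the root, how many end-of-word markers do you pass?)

2

Traverse "tqeeaskus" character by character; count nodes along the way that are marked as word ends.
Prefixes of the query that are stored words: "tqe", "tqeeaskus"
Count: 2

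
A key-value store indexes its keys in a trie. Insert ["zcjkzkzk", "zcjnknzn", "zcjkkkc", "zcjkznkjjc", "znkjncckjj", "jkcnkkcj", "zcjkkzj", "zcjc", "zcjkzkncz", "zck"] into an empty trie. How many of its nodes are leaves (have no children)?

Leaves are exactly the stored words that no other stored word extends.
Those words: "jkcnkkcj", "zcjc", "zcjkkkc", "zcjkkzj", "zcjkzkncz", "zcjkzkzk", "zcjkznkjjc", "zcjnknzn", "zck", "znkjncckjj"
Leaf count: 10

10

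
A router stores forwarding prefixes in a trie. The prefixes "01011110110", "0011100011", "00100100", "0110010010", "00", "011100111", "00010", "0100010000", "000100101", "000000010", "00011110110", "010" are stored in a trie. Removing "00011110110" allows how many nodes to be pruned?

7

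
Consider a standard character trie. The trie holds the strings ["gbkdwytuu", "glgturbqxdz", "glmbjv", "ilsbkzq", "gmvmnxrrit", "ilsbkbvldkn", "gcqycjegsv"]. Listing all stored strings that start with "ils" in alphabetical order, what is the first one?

ilsbkbvldkn

Filter for "ils…" and sort: "ilsbkbvldkn", "ilsbkzq"
The 1st is ilsbkbvldkn.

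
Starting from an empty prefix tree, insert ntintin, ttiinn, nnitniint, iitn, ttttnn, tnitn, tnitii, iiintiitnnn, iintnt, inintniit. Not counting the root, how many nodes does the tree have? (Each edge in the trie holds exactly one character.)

56

Trace insertions, counting only characters that open a new branch:
  "ntintin" → 7 new (n, t, i, n, t, i, n)
  "ttiinn" → 6 new (t, t, i, i, n, n)
  "nnitniint" → prefix "n" already present; 8 new (n, i, t, n, i, i, n, t)
  "iitn" → 4 new (i, i, t, n)
  "ttttnn" → prefix "tt" already present; 4 new (t, t, n, n)
  "tnitn" → prefix "t" already present; 4 new (n, i, t, n)
  "tnitii" → prefix "tnit" already present; 2 new (i, i)
  "iiintiitnnn" → prefix "ii" already present; 9 new (i, n, t, i, i, t, n, n, n)
  "iintnt" → prefix "ii" already present; 4 new (n, t, n, t)
  "inintniit" → prefix "i" already present; 8 new (n, i, n, t, n, i, i, t)
Total nodes = 7 + 6 + 8 + 4 + 4 + 4 + 2 + 9 + 4 + 8 = 56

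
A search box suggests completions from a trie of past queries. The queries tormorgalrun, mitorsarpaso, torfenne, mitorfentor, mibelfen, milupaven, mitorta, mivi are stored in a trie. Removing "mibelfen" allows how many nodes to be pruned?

Walk "mibelfen" from the leaf back toward the root, removing each node that no remaining word uses.
The suffix "belfen" (6 nodes) is used only by "mibelfen"; the node for "mi" still has the child "t", so pruning stops there.
Nodes removed: 6

6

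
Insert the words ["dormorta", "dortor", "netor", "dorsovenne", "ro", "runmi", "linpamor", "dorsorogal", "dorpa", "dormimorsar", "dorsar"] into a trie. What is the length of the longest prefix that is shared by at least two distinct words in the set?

Equivalently: take the maximum, over all pairs, of their longest common prefix length.
"dorsorogal" and "dorsovenne" agree on "dorso" (5 characters) before diverging; nothing deeper is shared.
Longest shared-prefix length: 5

5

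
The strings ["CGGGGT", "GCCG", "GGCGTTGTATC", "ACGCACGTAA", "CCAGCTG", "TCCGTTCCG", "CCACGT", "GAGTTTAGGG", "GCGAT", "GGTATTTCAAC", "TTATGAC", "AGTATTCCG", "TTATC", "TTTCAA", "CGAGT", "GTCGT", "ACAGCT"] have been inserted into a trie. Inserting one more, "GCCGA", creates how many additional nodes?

"GCCG" is already a path in the trie; the remaining "A" must be added.
New nodes needed: |"GCCGA"| − 4 = 5 − 4 = 1.

1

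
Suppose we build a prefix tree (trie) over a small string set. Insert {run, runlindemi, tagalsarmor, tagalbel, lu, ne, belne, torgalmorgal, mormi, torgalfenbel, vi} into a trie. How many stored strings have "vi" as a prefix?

1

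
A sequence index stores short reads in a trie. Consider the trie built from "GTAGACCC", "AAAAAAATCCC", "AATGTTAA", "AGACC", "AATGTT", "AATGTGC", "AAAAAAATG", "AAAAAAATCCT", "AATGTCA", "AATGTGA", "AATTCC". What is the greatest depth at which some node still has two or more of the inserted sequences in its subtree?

The deepest shared node is where two words last agree before diverging.
e.g. "AAAAAAATCCC" and "AAAAAAATCCT" share the prefix "AAAAAAATCC" of length 10; no pair shares a longer one.
Longest shared-prefix length: 10

10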